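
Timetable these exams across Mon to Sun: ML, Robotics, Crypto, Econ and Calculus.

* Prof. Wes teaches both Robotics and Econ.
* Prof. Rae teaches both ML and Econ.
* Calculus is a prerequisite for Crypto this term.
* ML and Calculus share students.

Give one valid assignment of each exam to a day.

ML -> Tue; Calculus -> Mon; Robotics -> Mon; Crypto -> Tue; Econ -> Wed

Checking: Calculus(Mon) before Crypto(Tue); ML(Tue) != Econ(Wed); ML(Tue) != Calculus(Mon); Robotics(Mon) != Econ(Wed).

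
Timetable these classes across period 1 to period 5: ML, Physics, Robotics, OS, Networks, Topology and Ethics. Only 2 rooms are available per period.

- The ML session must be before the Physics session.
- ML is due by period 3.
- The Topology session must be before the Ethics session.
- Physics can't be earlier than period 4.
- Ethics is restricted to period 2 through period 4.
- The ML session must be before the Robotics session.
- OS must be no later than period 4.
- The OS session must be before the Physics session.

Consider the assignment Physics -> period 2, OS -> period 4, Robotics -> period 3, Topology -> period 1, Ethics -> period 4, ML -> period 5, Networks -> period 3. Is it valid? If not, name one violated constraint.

ML is due by period 3 — violated.
OS must be no later than period 4 — holds.
Physics can't be earlier than period 4 — violated.
The ML session must be before the Robotics session — violated.
The Topology session must be before the Ethics session — holds.
Ethics is restricted to period 2 through period 4 — holds.
Only 2 rooms are available per period — holds.
The OS session must be before the Physics session — violated.
The ML session must be before the Physics session — violated.

No — it violates: The ML session must be before the Physics session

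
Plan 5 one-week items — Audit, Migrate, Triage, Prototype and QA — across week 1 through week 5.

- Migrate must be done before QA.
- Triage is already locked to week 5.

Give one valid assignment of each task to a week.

Prototype in week 1, Migrate in week 1, Audit in week 1, Triage in week 5, QA in week 2

Checking: Migrate(week 1) before QA(week 2); Triage=week 5 in [week 5,week 5].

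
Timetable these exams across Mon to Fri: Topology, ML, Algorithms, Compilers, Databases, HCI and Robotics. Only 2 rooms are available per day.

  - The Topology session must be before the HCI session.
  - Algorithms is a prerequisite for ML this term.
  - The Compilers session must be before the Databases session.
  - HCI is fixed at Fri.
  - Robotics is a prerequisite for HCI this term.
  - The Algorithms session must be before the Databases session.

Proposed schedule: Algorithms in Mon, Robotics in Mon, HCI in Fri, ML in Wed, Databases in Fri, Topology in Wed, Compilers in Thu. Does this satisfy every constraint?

The Compilers session must be before the Databases session — holds.
Only 2 rooms are available per day — holds.
HCI is fixed at Fri — holds.
The Topology session must be before the HCI session — holds.
The Algorithms session must be before the Databases session — holds.
Robotics is a prerequisite for HCI this term — holds.
Algorithms is a prerequisite for ML this term — holds.

Valid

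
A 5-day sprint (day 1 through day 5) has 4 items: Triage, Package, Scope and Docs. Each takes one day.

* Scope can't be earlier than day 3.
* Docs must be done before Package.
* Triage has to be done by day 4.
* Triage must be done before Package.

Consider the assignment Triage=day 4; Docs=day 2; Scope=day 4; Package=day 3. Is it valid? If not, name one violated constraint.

Scope can't be earlier than day 3 — holds.
Docs must be done before Package — holds.
Triage must be done before Package — violated.
Triage has to be done by day 4 — holds.

Invalid. Triage must be done before Package.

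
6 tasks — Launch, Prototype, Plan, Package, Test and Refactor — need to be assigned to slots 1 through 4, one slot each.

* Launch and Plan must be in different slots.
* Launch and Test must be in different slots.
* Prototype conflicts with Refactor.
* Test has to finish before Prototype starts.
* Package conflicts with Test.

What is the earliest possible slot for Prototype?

2

Precedence pushes Prototype to at least 2.
Prototype at 2 is achievable: Prototype -> 2, Launch -> 2, Plan -> 1, Package -> 2, Refactor -> 1, Test -> 1.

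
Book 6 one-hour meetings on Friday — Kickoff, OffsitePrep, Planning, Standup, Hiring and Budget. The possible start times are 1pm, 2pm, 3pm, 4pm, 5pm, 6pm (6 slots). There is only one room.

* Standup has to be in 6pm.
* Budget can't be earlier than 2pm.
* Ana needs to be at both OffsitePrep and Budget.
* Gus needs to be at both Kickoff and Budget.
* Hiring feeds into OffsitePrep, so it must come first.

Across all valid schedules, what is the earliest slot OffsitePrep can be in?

2pm

Precedence pushes OffsitePrep to at least 2pm.
OffsitePrep at 2pm is achievable: Budget=3pm, Standup=6pm, OffsitePrep=2pm, Planning=5pm, Kickoff=4pm, Hiring=1pm.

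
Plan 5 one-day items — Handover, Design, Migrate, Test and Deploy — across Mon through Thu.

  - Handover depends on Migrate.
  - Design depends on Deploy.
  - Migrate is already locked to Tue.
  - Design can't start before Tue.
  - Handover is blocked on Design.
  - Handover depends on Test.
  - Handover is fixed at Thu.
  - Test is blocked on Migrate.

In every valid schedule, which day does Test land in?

Wed

Migrate is fixed at Tue and must come before Test, so Test is at least Wed.
Handover is fixed at Thu and must come after Test, so Test is at most Wed.
So Test must be Wed.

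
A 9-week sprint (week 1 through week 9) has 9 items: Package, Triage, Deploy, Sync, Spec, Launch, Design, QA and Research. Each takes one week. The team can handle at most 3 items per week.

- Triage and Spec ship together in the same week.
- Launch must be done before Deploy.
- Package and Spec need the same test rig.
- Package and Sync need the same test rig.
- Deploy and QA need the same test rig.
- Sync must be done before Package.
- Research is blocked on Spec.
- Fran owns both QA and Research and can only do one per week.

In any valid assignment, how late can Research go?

week 9

Precedence pushes Research to at least week 2.
Research at week 9 is achievable: Package -> week 2, Sync -> week 1, QA -> week 3, Triage -> week 3, Launch -> week 1, Design -> week 1, Spec -> week 3, Research -> week 9, Deploy -> week 2.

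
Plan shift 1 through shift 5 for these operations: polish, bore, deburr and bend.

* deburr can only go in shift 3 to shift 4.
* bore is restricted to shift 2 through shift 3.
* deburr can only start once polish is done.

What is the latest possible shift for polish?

Downstream work caps polish at shift 3.
polish at shift 3 is achievable: deburr in shift 4, bend in shift 1, bore in shift 2, polish in shift 3.

shift 3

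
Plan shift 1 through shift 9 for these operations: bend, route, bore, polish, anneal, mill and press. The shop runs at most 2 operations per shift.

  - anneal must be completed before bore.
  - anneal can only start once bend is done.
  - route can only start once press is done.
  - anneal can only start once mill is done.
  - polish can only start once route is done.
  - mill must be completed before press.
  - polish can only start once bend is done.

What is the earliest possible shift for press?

shift 2

Precedence pushes press to at least shift 2; downstream work caps press at shift 7.
press at shift 2 is achievable: route in shift 3; mill in shift 1; bore in shift 3; polish in shift 4; anneal in shift 2; press in shift 2; bend in shift 1.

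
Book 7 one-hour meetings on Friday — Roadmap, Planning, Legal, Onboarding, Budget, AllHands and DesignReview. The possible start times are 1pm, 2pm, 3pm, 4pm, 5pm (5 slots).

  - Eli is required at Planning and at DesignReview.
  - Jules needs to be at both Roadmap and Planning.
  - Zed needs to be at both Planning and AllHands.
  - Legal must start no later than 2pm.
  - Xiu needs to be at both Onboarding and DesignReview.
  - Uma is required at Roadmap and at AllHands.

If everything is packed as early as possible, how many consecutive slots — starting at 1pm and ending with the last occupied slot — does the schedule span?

Check 2 slots directly (anything shorter is at least as hard).
Could 2 slots be enough, i.e. nothing placed later than 2pm? No: Roadmap, Planning and AllHands must all be in different slots (Roadmap/Planning can't share; Roadmap/AllHands can't share; Planning/AllHands can't share), but only 2 slots are available: 3 meetings can't fit in 2 distinct slots.
So 2 slots is not enough.
3 works (last occupied slot: 3pm): for example DesignReview in 3pm, Legal in 1pm, Roadmap in 1pm, Budget in 1pm, AllHands in 3pm, Onboarding in 1pm, Planning in 2pm.

3 slots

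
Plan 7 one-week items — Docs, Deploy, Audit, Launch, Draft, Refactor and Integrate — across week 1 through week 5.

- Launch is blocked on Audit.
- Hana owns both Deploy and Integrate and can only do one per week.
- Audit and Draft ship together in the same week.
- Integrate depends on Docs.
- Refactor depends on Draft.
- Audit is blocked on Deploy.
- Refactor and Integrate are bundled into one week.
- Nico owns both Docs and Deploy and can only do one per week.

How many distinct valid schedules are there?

Splitting on Docs: it can be week 1 (6), week 2 (15), week 3 (16), week 4 (10). Listing each branch's schedules as (Deploy, Audit, Launch, Draft, Refactor, Integrate) by week number:
Docs=week 1: (2,3,4,3,4,4) (2,3,4,3,5,5) (2,3,5,3,4,4) (2,3,5,3,5,5) (2,4,5,4,5,5) (3,4,5,4,5,5) — 6.
Docs=week 2: (1,2,3,2,3,3) (1,2,3,2,4,4) (1,2,3,2,5,5) (1,2,4,2,3,3) (1,2,4,2,4,4) (1,2,4,2,5,5) (1,2,5,2,3,3) (1,2,5,2,4,4) (1,2,5,2,5,5) (1,3,4,3,4,4) (1,3,4,3,5,5) (1,3,5,3,4,4) (1,3,5,3,5,5) (1,4,5,4,5,5) (3,4,5,4,5,5) — 15.
Docs=week 3: (1,2,3,2,4,4) (1,2,3,2,5,5) (1,2,4,2,4,4) (1,2,4,2,5,5) (1,2,5,2,4,4) (1,2,5,2,5,5) (1,3,4,3,4,4) (1,3,4,3,5,5) (1,3,5,3,4,4) (1,3,5,3,5,5) (1,4,5,4,5,5) (2,3,4,3,4,4) (2,3,4,3,5,5) (2,3,5,3,4,4) (2,3,5,3,5,5) (2,4,5,4,5,5) — 16.
Docs=week 4: (1,2,3,2,5,5) (1,2,4,2,5,5) (1,2,5,2,5,5) (1,3,4,3,5,5) (1,3,5,3,5,5) (1,4,5,4,5,5) (2,3,4,3,5,5) (2,3,5,3,5,5) (2,4,5,4,5,5) (3,4,5,4,5,5) — 10.
Summing: 6 + 15 + 16 + 10 = 47.

47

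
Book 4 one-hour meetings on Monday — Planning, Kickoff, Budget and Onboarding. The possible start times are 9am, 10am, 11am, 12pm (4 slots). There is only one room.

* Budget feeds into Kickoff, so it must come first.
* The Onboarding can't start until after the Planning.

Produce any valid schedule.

Kickoff in 11am, Budget in 10am, Onboarding in 12pm, Planning in 9am

Checking: Planning(9am) before Onboarding(12pm); Budget(10am) before Kickoff(11am); max 1 per slot (cap 1).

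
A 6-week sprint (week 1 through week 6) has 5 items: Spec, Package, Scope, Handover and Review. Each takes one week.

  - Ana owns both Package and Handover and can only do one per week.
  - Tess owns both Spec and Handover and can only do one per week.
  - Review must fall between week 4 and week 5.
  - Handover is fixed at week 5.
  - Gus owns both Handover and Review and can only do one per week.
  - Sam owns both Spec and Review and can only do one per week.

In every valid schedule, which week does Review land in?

Review's window is week 4–week 5.
Handover is fixed at week 5, and Review can't share a week with Handover.
So Review must be week 4.

week 4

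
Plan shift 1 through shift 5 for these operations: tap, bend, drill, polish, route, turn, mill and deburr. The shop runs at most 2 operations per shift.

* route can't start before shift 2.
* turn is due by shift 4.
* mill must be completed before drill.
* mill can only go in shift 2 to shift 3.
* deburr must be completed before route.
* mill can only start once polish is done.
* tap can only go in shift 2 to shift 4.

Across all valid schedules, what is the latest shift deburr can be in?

shift 4

Downstream work caps deburr at shift 4.
deburr at shift 4 is achievable: deburr=shift 4, bend=shift 3, mill=shift 2, polish=shift 1, tap=shift 2, turn=shift 1, route=shift 5, drill=shift 3.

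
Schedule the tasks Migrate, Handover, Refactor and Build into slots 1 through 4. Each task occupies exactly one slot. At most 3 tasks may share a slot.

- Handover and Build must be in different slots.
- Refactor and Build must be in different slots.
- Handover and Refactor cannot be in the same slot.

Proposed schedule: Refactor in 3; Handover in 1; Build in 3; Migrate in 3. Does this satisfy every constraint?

Handover and Refactor cannot be in the same slot — holds.
At most 3 tasks may share a slot — holds.
Handover and Build must be in different slots — holds.
Refactor and Build must be in different slots — violated.

No — it violates: Refactor and Build must be in different slots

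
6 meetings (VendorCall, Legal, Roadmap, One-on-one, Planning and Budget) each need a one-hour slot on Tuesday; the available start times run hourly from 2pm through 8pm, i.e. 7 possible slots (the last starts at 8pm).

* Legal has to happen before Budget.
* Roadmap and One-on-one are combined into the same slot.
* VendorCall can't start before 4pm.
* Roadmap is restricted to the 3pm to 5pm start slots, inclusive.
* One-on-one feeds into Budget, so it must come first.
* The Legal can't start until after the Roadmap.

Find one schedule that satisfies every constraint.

Legal -> 4pm, One-on-one -> 3pm, Roadmap -> 3pm, Planning -> 2pm, Budget -> 5pm, VendorCall -> 4pm

Checking: Legal(4pm) before Budget(5pm); Roadmap(3pm) before Legal(4pm); One-on-one(3pm) before Budget(5pm); Roadmap = One-on-one = 3pm; VendorCall=4pm in [4pm,8pm]; Roadmap=3pm in [3pm,5pm].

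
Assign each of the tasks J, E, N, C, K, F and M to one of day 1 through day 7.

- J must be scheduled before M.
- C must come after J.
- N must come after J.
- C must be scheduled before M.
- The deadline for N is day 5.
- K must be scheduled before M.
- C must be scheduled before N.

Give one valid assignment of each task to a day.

N=day 3; C=day 2; E=day 1; M=day 3; K=day 1; F=day 1; J=day 1

Checking: J(day 1) before N(day 3); C(day 2) before M(day 3); J(day 1) before C(day 2); K(day 1) before M(day 3); J(day 1) before M(day 3); C(day 2) before N(day 3); N=day 3 in [day 1,day 5].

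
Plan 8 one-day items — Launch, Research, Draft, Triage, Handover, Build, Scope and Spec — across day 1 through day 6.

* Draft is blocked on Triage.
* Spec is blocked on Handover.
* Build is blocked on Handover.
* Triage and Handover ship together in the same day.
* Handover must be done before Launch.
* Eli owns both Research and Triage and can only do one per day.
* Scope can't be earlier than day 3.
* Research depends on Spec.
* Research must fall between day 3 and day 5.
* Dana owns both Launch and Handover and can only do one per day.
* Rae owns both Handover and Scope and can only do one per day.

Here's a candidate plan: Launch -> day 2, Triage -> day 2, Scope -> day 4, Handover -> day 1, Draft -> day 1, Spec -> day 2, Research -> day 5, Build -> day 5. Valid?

Dana owns both Launch and Handover and can only do one per day — holds.
Scope can't be earlier than day 3 — holds.
Research must fall between day 3 and day 5 — holds.
Build is blocked on Handover — holds.
Rae owns both Handover and Scope and can only do one per day — holds.
Draft is blocked on Triage — violated.
Spec is blocked on Handover — holds.
Handover must be done before Launch — holds.
Eli owns both Research and Triage and can only do one per day — holds.
Triage and Handover ship together in the same day — violated.
Research depends on Spec — holds.

No. Draft is blocked on Triage is not satisfied.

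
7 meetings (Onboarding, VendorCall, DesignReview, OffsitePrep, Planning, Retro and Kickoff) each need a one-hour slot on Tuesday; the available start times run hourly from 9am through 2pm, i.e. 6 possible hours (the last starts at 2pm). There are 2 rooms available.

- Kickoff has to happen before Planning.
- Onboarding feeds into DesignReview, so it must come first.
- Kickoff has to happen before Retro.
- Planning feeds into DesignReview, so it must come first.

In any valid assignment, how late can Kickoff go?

Downstream work caps Kickoff at 12pm.
Kickoff at 12pm is achievable: Onboarding in 9am, Kickoff in 12pm, DesignReview in 2pm, Planning in 1pm, Retro in 1pm, OffsitePrep in 10am, VendorCall in 9am.

12pm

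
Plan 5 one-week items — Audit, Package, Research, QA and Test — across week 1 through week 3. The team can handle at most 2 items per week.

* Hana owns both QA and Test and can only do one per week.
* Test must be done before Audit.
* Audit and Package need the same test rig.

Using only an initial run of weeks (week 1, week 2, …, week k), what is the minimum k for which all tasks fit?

The precedence chain requires at least 2 distinct weeks.
With at most 2 per week and 5 tasks, at least 3 weeks are needed.
3 works (last occupied week: week 3): for example Research in week 2, Test in week 1, QA in week 3, Package in week 1, Audit in week 2.

3 weeks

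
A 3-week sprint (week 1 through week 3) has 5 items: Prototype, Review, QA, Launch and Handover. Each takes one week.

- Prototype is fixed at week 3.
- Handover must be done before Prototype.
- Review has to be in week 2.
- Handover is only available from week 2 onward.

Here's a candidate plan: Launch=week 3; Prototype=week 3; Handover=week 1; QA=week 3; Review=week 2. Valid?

Handover is only available from week 2 onward — violated.
Review has to be in week 2 — holds.
Handover must be done before Prototype — holds.
Prototype is fixed at week 3 — holds.

No. Handover is only available from week 2 onward is not satisfied.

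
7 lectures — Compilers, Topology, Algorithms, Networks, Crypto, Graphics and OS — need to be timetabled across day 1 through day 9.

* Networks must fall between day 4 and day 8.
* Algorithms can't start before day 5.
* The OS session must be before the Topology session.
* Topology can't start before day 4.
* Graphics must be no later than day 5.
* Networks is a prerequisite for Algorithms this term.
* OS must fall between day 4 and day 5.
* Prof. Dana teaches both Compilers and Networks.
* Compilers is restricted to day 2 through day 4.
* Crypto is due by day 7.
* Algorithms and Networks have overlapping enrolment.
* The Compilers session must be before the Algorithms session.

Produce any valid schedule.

Networks in day 4, Topology in day 5, Algorithms in day 5, Graphics in day 1, Compilers in day 2, Crypto in day 1, OS in day 4

Checking: OS(day 4) before Topology(day 5); Compilers(day 2) before Algorithms(day 5); Networks(day 4) before Algorithms(day 5); Algorithms(day 5) != Networks(day 4); Compilers(day 2) != Networks(day 4); Compilers=day 2 in [day 2,day 4]; Topology=day 5 in [day 4,day 9]; Graphics=day 1 in [day 1,day 5]; Crypto=day 1 in [day 1,day 7]; Algorithms=day 5 in [day 5,day 9]; OS=day 4 in [day 4,day 5]; Networks=day 4 in [day 4,day 8].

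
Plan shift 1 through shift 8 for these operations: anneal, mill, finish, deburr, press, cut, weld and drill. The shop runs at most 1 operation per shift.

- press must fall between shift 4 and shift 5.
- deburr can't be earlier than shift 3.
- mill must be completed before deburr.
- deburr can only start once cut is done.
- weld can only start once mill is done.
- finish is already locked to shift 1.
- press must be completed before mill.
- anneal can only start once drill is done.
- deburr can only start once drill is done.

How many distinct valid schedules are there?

Splitting on mill: it can be shift 5 (15), shift 6 (12). Listing each branch's schedules as (anneal, finish, deburr, press, cut, weld, drill) by shift number:
mill=shift 5: (3,1,7,4,6,8,2) (3,1,8,4,6,7,2) (3,1,8,4,7,6,2) (6,1,7,4,2,8,3) (6,1,7,4,3,8,2) (6,1,8,4,2,7,3) (6,1,8,4,3,7,2) (7,1,6,4,2,8,3) (7,1,6,4,3,8,2) (7,1,8,4,2,6,3) (7,1,8,4,3,6,2) (8,1,6,4,2,7,3) (8,1,6,4,3,7,2) (8,1,7,4,2,6,3) (8,1,7,4,3,6,2) — 15.
mill=shift 6: (3,1,7,4,5,8,2) (3,1,7,5,4,8,2) (3,1,8,4,5,7,2) (3,1,8,5,4,7,2) (4,1,7,5,2,8,3) (4,1,7,5,3,8,2) (4,1,8,5,2,7,3) (4,1,8,5,3,7,2) (5,1,7,4,2,8,3) (5,1,7,4,3,8,2) (5,1,8,4,2,7,3) (5,1,8,4,3,7,2) — 12.
Summing: 15 + 12 = 27.

27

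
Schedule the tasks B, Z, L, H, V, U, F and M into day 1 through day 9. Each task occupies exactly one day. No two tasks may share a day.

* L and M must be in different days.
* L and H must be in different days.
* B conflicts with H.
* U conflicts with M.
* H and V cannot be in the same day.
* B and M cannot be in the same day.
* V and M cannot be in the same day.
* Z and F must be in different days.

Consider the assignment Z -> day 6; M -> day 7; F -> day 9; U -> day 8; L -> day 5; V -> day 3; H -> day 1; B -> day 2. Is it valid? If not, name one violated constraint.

No two tasks may share a day — holds.
L and H must be in different days — holds.
V and M cannot be in the same day — holds.
B and M cannot be in the same day — holds.
U conflicts with M — holds.
Z and F must be in different days — holds.
L and M must be in different days — holds.
H and V cannot be in the same day — holds.
B conflicts with H — holds.

Yes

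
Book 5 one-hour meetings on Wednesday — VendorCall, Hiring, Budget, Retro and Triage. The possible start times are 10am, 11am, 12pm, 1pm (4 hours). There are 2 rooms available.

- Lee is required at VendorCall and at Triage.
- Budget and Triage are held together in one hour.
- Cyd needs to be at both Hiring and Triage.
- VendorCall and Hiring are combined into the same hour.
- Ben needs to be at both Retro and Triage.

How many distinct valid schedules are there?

Splitting on VendorCall: it can be 10am (6), 11am (6), 12pm (6), 1pm (6). Listing each branch's schedules as (Hiring, Budget, Retro, Triage):
VendorCall=10am: (10am,11am,12pm,11am) (10am,11am,1pm,11am) (10am,12pm,11am,12pm) (10am,12pm,1pm,12pm) (10am,1pm,11am,1pm) (10am,1pm,12pm,1pm) — 6.
VendorCall=11am: (11am,10am,12pm,10am) (11am,10am,1pm,10am) (11am,12pm,10am,12pm) (11am,12pm,1pm,12pm) (11am,1pm,10am,1pm) (11am,1pm,12pm,1pm) — 6.
VendorCall=12pm: (12pm,10am,11am,10am) (12pm,10am,1pm,10am) (12pm,11am,10am,11am) (12pm,11am,1pm,11am) (12pm,1pm,10am,1pm) (12pm,1pm,11am,1pm) — 6.
VendorCall=1pm: (1pm,10am,11am,10am) (1pm,10am,12pm,10am) (1pm,11am,10am,11am) (1pm,11am,12pm,11am) (1pm,12pm,10am,12pm) (1pm,12pm,11am,12pm) — 6.
Summing: 6 + 6 + 6 + 6 = 24.

24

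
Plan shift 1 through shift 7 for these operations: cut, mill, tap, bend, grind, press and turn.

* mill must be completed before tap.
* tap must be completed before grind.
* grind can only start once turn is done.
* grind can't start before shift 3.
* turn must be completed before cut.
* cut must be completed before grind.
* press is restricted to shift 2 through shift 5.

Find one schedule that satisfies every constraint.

bend=shift 1, grind=shift 3, press=shift 2, turn=shift 1, cut=shift 2, mill=shift 1, tap=shift 2

Checking: cut(shift 2) before grind(shift 3); turn(shift 1) before grind(shift 3); turn(shift 1) before cut(shift 2); tap(shift 2) before grind(shift 3); mill(shift 1) before tap(shift 2); grind=shift 3 in [shift 3,shift 7]; press=shift 2 in [shift 2,shift 5].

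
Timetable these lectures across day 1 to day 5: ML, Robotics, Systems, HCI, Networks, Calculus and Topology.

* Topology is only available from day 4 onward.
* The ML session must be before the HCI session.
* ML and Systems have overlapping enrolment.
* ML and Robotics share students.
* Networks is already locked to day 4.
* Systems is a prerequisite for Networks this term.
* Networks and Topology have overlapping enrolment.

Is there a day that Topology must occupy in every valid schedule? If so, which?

Topology's window is day 4–day 5.
Networks is fixed at day 4, and Topology can't share a day with Networks.
So Topology must be day 5.

day 5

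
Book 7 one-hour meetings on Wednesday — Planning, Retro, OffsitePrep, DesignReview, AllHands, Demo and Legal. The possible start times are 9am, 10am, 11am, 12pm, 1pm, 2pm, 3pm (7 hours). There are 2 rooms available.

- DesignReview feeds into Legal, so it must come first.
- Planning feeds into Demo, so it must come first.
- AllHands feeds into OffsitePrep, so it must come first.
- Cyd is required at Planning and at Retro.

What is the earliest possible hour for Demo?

10am

Precedence pushes Demo to at least 10am.
Demo at 10am is achievable: OffsitePrep=10am; AllHands=9am; Retro=11am; Legal=12pm; Demo=10am; Planning=9am; DesignReview=11am.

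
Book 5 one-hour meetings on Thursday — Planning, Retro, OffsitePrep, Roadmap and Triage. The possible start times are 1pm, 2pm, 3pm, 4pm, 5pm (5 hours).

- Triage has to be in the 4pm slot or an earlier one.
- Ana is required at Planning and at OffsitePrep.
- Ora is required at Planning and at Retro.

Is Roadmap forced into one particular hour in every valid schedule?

No

Roadmap can be 1pm (e.g. Retro -> 2pm, Roadmap -> 1pm, Planning -> 1pm, Triage -> 1pm, OffsitePrep -> 2pm) or 2pm (e.g. Triage=1pm; Roadmap=2pm; Retro=2pm; OffsitePrep=2pm; Planning=1pm).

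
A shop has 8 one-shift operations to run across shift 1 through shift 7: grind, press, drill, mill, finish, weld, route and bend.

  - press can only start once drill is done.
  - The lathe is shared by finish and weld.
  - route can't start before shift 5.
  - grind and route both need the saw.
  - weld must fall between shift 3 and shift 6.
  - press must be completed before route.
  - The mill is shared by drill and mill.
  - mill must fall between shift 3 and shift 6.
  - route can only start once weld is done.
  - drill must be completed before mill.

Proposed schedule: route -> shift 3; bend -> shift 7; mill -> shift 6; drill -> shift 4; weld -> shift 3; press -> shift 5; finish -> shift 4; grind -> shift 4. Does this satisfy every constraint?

route can only start once weld is done — violated.
press must be completed before route — violated.
drill must be completed before mill — holds.
weld must fall between shift 3 and shift 6 — holds.
The lathe is shared by finish and weld — holds.
The mill is shared by drill and mill — holds.
route can't start before shift 5 — violated.
mill must fall between shift 3 and shift 6 — holds.
press can only start once drill is done — holds.
grind and route both need the saw — holds.

No — it violates: route can't start before shift 5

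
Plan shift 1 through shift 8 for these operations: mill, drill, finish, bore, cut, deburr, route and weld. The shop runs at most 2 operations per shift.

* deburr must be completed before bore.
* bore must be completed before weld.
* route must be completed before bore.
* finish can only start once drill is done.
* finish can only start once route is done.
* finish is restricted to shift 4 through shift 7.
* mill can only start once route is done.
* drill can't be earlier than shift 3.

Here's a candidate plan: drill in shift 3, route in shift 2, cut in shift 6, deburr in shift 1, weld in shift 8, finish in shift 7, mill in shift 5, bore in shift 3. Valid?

Yes

deburr must be completed before bore — holds.
route must be completed before bore — holds.
finish is restricted to shift 4 through shift 7 — holds.
drill can't be earlier than shift 3 — holds.
finish can only start once route is done — holds.
mill can only start once route is done — holds.
The shop runs at most 2 operations per shift — holds.
finish can only start once drill is done — holds.
bore must be completed before weld — holds.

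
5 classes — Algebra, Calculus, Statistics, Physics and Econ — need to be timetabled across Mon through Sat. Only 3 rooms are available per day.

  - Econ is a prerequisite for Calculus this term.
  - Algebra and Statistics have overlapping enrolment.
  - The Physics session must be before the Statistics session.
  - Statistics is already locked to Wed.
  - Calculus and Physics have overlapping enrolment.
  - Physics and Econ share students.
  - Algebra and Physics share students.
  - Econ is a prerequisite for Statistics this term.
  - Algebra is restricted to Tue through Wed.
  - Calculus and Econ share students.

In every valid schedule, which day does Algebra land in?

Algebra's window is Tue–Wed.
Statistics is fixed at Wed, and Algebra can't share a day with Statistics.
So Algebra must be Tue.

Tue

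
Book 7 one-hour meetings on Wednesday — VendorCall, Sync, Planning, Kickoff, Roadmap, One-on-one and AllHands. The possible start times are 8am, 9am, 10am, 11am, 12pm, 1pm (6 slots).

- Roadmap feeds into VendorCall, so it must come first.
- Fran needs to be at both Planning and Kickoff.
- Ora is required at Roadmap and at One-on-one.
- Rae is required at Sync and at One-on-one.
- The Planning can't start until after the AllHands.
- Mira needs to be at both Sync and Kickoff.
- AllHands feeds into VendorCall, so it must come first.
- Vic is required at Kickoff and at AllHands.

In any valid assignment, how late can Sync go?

1pm

Sync at 1pm is achievable: Kickoff in 10am, One-on-one in 9am, Roadmap in 8am, Sync in 1pm, VendorCall in 9am, Planning in 9am, AllHands in 8am.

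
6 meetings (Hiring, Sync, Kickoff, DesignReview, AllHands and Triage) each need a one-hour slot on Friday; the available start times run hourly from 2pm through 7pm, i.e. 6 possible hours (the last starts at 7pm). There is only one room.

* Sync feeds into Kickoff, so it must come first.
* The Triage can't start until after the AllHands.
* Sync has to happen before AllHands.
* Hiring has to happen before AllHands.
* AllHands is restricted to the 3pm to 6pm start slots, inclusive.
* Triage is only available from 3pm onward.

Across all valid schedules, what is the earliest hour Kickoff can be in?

3pm

Precedence pushes Kickoff to at least 3pm.
Kickoff at 3pm is achievable: Hiring=4pm; Triage=6pm; DesignReview=7pm; Sync=2pm; Kickoff=3pm; AllHands=5pm.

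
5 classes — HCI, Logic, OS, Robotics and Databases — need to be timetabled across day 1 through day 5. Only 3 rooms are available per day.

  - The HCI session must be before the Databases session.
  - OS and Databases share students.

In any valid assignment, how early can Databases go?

Precedence pushes Databases to at least day 2.
Databases at day 2 is achievable: OS in day 1; Databases in day 2; HCI in day 1; Logic in day 1; Robotics in day 2.

day 2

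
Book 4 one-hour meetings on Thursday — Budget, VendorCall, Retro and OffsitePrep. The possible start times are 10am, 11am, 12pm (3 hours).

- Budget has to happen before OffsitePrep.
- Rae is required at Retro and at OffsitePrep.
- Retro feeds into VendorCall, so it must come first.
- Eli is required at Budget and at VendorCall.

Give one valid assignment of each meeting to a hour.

Retro -> 10am, Budget -> 10am, OffsitePrep -> 11am, VendorCall -> 11am

Checking: Budget(10am) before OffsitePrep(11am); Retro(10am) before VendorCall(11am); Budget(10am) != VendorCall(11am); Retro(10am) != OffsitePrep(11am).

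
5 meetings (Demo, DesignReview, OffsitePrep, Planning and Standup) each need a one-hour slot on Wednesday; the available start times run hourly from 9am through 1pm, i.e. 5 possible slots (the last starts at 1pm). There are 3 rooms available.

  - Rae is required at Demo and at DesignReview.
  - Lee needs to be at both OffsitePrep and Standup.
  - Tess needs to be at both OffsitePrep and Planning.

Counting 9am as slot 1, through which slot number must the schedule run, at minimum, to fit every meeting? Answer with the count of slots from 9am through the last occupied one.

With at most 3 per slot and 5 meetings, at least 2 slots are needed.
2 works (last occupied slot: 10am): for example Standup in 10am; Demo in 9am; DesignReview in 10am; OffsitePrep in 9am; Planning in 10am.

2 slots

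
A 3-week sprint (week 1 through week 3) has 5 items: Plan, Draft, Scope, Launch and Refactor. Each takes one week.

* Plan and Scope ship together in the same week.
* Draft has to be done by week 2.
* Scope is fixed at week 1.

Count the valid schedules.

18

Splitting on Draft: it can be week 1 (9), week 2 (9). Listing each branch's schedules as (Plan, Scope, Launch, Refactor) by week number:
Draft=week 1: (1,1,1,1) (1,1,1,2) (1,1,1,3) (1,1,2,1) (1,1,2,2) (1,1,2,3) (1,1,3,1) (1,1,3,2) (1,1,3,3) — 9.
Draft=week 2: (1,1,1,1) (1,1,1,2) (1,1,1,3) (1,1,2,1) (1,1,2,2) (1,1,2,3) (1,1,3,1) (1,1,3,2) (1,1,3,3) — 9.
Summing: 9 + 9 = 18.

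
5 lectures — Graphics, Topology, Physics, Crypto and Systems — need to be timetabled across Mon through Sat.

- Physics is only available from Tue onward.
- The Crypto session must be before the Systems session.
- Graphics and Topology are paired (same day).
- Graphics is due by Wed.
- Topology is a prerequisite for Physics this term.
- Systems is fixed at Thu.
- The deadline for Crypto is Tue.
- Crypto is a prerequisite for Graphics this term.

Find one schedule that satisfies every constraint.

Topology -> Tue, Graphics -> Tue, Systems -> Thu, Physics -> Wed, Crypto -> Mon

Checking: Crypto(Mon) before Systems(Thu); Crypto(Mon) before Graphics(Tue); Topology(Tue) before Physics(Wed); Graphics = Topology = Tue; Graphics=Tue in [Mon,Wed]; Physics=Wed in [Tue,Sat]; Systems=Thu in [Thu,Thu]; Crypto=Mon in [Mon,Tue].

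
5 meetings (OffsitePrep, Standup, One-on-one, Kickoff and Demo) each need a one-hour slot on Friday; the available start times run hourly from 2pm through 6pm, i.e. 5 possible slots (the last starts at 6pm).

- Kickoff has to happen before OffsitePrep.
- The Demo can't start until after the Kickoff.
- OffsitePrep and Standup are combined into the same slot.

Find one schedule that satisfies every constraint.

OffsitePrep -> 3pm; One-on-one -> 2pm; Demo -> 3pm; Standup -> 3pm; Kickoff -> 2pm

Checking: Kickoff(2pm) before OffsitePrep(3pm); Kickoff(2pm) before Demo(3pm); OffsitePrep = Standup = 3pm.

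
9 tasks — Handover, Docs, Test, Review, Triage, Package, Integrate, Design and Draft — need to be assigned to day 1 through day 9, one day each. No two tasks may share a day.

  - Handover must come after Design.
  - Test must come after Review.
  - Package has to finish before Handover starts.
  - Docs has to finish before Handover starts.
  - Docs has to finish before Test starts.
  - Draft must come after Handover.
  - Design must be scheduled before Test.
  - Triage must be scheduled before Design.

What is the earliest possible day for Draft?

day 6

Precedence pushes Draft to at least day 4.
Draft at day 6 is achievable: Handover=day 5; Test=day 8; Review=day 7; Draft=day 6; Docs=day 3; Design=day 2; Integrate=day 9; Triage=day 1; Package=day 4.
Nothing earlier works — the capacity limit rule out every day before day 6.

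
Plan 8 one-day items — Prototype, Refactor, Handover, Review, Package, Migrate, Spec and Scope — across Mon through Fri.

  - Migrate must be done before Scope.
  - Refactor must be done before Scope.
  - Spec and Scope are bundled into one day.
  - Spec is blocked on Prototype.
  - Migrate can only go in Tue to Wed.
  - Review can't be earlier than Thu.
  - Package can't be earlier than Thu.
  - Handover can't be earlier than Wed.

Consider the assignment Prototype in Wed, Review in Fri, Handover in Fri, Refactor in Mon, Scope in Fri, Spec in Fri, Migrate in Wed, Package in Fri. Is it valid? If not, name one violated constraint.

Migrate can only go in Tue to Wed — holds.
Spec and Scope are bundled into one day — holds.
Review can't be earlier than Thu — holds.
Refactor must be done before Scope — holds.
Spec is blocked on Prototype — holds.
Migrate must be done before Scope — holds.
Handover can't be earlier than Wed — holds.
Package can't be earlier than Thu — holds.

Valid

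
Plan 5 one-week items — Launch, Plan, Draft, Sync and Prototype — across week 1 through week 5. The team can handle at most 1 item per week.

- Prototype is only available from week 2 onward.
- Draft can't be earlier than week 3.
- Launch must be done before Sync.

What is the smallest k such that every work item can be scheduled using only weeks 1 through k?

The precedence chain requires at least 2 distinct weeks.
With at most 1 per week and 5 work items, at least 5 weeks are needed.
Draft can't be placed before week 3, so the schedule must run through at least week 3.
5 works (last occupied week: week 5): for example Draft in week 3; Plan in week 5; Prototype in week 2; Sync in week 4; Launch in week 1.

5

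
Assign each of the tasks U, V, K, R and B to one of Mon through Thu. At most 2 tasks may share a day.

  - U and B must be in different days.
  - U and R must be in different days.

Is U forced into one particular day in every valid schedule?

No

U can be Mon (e.g. V in Mon, K in Tue, U in Mon, B in Wed, R in Tue) or Tue (e.g. V -> Mon, B -> Wed, U -> Tue, R -> Wed, K -> Mon).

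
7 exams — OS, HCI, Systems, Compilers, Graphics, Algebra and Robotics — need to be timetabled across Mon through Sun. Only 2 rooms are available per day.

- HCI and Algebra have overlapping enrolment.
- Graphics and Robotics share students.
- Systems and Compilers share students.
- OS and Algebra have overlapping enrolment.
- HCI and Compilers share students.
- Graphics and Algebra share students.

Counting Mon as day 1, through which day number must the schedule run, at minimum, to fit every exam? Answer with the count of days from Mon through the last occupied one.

With at most 2 per day and 7 exams, at least 4 days are needed.
4 works (last occupied day: Thu): for example Algebra=Wed; Robotics=Thu; HCI=Mon; Graphics=Tue; Systems=Tue; OS=Mon; Compilers=Wed.

4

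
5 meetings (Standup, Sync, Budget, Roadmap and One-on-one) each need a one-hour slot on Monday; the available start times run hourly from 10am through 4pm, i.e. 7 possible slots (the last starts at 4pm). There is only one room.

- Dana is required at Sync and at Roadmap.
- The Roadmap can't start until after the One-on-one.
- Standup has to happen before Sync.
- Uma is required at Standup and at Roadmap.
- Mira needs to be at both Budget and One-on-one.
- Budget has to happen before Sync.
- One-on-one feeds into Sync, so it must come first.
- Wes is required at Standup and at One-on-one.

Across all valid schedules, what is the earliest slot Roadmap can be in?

11am

Precedence pushes Roadmap to at least 11am.
Roadmap at 11am is achievable: Sync -> 2pm, Standup -> 12pm, Roadmap -> 11am, One-on-one -> 10am, Budget -> 1pm.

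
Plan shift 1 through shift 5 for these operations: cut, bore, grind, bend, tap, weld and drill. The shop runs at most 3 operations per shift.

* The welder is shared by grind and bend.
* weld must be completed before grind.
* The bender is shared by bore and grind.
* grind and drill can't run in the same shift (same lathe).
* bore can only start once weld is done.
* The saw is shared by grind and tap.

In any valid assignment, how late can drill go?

shift 5

drill at shift 5 is achievable: weld -> shift 1, tap -> shift 2, grind -> shift 3, bend -> shift 1, cut -> shift 1, drill -> shift 5, bore -> shift 2.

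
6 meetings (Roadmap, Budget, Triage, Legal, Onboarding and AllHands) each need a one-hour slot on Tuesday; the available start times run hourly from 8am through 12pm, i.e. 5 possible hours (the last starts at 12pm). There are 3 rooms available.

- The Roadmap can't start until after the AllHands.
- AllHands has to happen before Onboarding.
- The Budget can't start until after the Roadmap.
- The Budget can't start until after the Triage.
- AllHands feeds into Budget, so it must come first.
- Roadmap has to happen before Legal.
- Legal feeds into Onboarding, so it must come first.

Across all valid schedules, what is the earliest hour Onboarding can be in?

Precedence pushes Onboarding to at least 11am.
Onboarding at 11am is achievable: Triage in 8am; Onboarding in 11am; Roadmap in 9am; AllHands in 8am; Legal in 10am; Budget in 10am.

11am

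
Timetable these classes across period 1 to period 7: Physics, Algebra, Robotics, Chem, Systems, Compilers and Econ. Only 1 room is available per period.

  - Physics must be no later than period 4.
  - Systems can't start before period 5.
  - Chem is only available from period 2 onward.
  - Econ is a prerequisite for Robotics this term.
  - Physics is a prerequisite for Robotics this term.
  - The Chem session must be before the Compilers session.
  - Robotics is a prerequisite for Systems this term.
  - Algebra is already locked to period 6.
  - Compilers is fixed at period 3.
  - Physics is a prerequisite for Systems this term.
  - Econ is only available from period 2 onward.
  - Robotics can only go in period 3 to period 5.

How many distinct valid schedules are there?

Enumerating: Compilers in period 3; Chem in period 2; Econ in period 4; Systems in period 7; Algebra in period 6; Robotics in period 5; Physics in period 1.

1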